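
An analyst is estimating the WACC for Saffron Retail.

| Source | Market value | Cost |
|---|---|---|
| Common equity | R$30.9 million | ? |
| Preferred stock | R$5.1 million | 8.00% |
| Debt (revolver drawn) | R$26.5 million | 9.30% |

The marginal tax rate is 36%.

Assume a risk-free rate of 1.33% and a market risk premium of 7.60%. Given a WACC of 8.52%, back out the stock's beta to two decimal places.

Total capital V = 30.9 + 5.1 + 26.5 = 62.5.
Equity weight = 30.9/62.5 = 0.4944.
Preferred weight = 5.1/62.5 = 0.0816.
Revolver drawn weight = 26.5/62.5 = 0.4240.
Debt contribution = 0.4240 × 9.3% × (1 − 36%) = 2.5236%.
Preferred contribution = 0.0816 × 8% = 0.6528%.
Required equity contribution = 8.52% − 3.1764% = 5.3436%  ⇒  Re = 10.8082%.
CAPM: 10.8082% = 1.33% + β × 7.6%  ⇒  β = 1.2471.

1.25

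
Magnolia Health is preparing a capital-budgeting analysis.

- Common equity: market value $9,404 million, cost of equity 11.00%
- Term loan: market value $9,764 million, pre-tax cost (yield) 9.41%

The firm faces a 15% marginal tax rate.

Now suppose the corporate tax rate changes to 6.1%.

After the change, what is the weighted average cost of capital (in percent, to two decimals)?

After the change:
Total capital V = 9404 + 9764 = 19168.
Equity: weight = 9404/19168 = 0.4906; cost = 11%.
Term loan: weight = 9764/19168 = 0.5094; after-tax cost = 9.41% × (1 − 6.1%) = 8.8360%.
WACC = 0.4906 × 11.0000% + 0.5094 × 8.8360% = 9.8977%.

9.90%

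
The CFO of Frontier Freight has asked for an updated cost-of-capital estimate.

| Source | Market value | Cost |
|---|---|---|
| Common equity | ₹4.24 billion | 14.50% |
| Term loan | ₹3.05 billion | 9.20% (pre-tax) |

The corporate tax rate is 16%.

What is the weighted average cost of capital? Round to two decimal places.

Total capital V = 4.24 + 3.05 = 7.29.
Equity: weight = 4.24/7.29 = 0.5816; cost = 14.5%.
Term loan: weight = 3.05/7.29 = 0.4184; after-tax cost = 9.2% × (1 − 16%) = 7.7280%.
WACC = 0.5816 × 14.5000% + 0.4184 × 7.7280% = 11.6667%.

11.67%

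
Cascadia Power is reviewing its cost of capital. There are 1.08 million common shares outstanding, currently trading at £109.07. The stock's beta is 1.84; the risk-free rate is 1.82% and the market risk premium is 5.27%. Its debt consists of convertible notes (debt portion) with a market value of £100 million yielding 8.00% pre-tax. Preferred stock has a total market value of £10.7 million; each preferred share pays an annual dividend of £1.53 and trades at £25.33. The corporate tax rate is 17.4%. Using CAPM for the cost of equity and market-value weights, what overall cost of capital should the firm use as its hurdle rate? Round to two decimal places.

9.11%

Cost of equity via CAPM: Re = 1.82% + 1.84 × 5.27% = 11.5168%.
Cost of preferred: Rp = 1.53 / 25.33 = 6.0403%.
Market value of equity E = 109.07 × 1.08m = 117.7956m.
Total capital V = 117.7956 + 10.7 + 100 = 228.4956.
Equity: weight = 117.7956/228.4956 = 0.5155; cost = 11.5168%.
Preferred: weight = 10.7/228.4956 = 0.0468; cost = 6.0403%.
Convertible notes (debt portion): weight = 100/228.4956 = 0.4376; after-tax cost = 8% × (1 − 17.4%) = 6.6080%.
WACC = 0.5155 × 11.5168% + 0.0468 × 6.0403% + 0.4376 × 6.6080% = 9.1120%.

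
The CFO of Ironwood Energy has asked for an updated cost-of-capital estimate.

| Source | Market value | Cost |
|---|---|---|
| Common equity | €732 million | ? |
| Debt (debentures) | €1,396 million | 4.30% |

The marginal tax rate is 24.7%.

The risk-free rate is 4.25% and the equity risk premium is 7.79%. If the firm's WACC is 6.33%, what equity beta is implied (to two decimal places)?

Total capital V = 732 + 1396 = 2128.
Equity weight = 732/2128 = 0.3440.
Debentures weight = 1396/2128 = 0.6560.
Debt contribution = 0.6560 × 4.3% × (1 − 24.7%) = 2.1241%.
Required equity contribution = 6.33% − 2.1241% = 4.2059%  ⇒  Re = 12.2270%.
CAPM: 12.2270% = 4.25% + β × 7.79%  ⇒  β = 1.0240.

1.02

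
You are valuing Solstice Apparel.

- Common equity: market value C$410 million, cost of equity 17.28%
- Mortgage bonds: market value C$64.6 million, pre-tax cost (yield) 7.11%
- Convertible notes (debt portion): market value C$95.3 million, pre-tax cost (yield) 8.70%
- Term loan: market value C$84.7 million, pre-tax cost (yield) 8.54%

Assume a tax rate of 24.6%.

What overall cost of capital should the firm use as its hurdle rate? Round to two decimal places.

Total capital V = 410 + 64.6 + 95.3 + 84.7 = 654.6.
Equity: weight = 410/654.6 = 0.6263; cost = 17.28%.
Mortgage bonds: weight = 64.6/654.6 = 0.0987; after-tax cost = 7.11% × (1 − 24.6%) = 5.3609%.
Convertible notes (debt portion): weight = 95.3/654.6 = 0.1456; after-tax cost = 8.7% × (1 − 24.6%) = 6.5598%.
Term loan: weight = 84.7/654.6 = 0.1294; after-tax cost = 8.54% × (1 − 24.6%) = 6.4392%.
WACC = 0.6263 × 17.2800% + 0.0987 × 5.3609% + 0.1456 × 6.5598% + 0.1294 × 6.4392% = 13.1403%.

13.14%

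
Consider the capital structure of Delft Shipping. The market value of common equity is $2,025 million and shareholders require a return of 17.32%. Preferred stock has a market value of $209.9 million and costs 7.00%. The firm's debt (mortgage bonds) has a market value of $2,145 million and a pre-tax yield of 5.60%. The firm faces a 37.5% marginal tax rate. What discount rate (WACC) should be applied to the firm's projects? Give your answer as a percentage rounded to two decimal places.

10.06%

Total capital V = 2025 + 209.9 + 2145 = 4379.9.
Equity: weight = 2025/4379.9 = 0.4623; cost = 17.32%.
Preferred: weight = 209.9/4379.9 = 0.0479; cost = 7%.
Mortgage bonds: weight = 2145/4379.9 = 0.4897; after-tax cost = 5.6% × (1 − 37.5%) = 3.5000%.
WACC = 0.4623 × 17.3200% + 0.0479 × 7.0000% + 0.4897 × 3.5000% = 10.0573%.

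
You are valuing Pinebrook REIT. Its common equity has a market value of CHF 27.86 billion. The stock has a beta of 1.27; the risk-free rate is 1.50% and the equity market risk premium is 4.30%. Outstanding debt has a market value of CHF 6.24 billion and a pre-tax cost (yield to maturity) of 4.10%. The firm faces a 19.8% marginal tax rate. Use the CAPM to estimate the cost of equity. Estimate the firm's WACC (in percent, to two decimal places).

6.29%

Cost of equity via CAPM: Re = 1.5% + 1.27 × 4.3% = 6.9610%.
Total capital V = 27.86 + 6.24 = 34.1.
Equity: weight = 27.86/34.1 = 0.8170; cost = 6.961%.
Debt: weight = 6.24/34.1 = 0.1830; after-tax cost = 4.1% × (1 − 19.8%) = 3.2882%.
WACC = 0.8170 × 6.9610% + 0.1830 × 3.2882% = 6.2889%.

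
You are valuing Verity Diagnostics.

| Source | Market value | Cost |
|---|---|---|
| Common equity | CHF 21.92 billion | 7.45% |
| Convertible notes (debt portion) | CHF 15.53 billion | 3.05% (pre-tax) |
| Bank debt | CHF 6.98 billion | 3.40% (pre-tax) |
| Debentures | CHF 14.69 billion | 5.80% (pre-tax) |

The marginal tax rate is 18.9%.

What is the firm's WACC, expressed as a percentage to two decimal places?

4.91%

Total capital V = 21.92 + 15.53 + 6.98 + 14.69 = 59.12.
Equity: weight = 21.92/59.12 = 0.3708; cost = 7.45%.
Convertible notes (debt portion): weight = 15.53/59.12 = 0.2627; after-tax cost = 3.05% × (1 − 18.9%) = 2.4735%.
Bank debt: weight = 6.98/59.12 = 0.1181; after-tax cost = 3.4% × (1 − 18.9%) = 2.7574%.
Debentures: weight = 14.69/59.12 = 0.2485; after-tax cost = 5.8% × (1 − 18.9%) = 4.7038%.
WACC = 0.3708 × 7.4500% + 0.2627 × 2.4735% + 0.1181 × 2.7574% + 0.2485 × 4.7038% = 4.9064%.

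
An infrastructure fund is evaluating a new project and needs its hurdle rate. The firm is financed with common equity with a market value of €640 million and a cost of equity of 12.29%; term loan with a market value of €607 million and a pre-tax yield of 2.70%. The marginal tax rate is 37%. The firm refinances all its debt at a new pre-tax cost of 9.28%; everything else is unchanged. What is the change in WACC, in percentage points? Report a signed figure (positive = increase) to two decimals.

Current WACC:
Total capital V = 640 + 607 = 1247.
Equity: weight = 640/1247 = 0.5132; cost = 12.29%.
Term loan: weight = 607/1247 = 0.4868; after-tax cost = 2.7% × (1 − 37%) = 1.7010%.
WACC = 0.5132 × 12.2900% + 0.4868 × 1.7010% = 7.1356%.
After the change:
Total capital V = 640 + 607 = 1247.
Equity: weight = 640/1247 = 0.5132; cost = 12.29%.
Term loan: weight = 607/1247 = 0.4868; after-tax cost = 9.28% × (1 − 37%) = 5.8464%.
WACC = 0.5132 × 12.2900% + 0.4868 × 5.8464% = 9.1535%.
Change in WACC = 9.1535% − 7.1356% = 2.0178 pp.

+2.02 pp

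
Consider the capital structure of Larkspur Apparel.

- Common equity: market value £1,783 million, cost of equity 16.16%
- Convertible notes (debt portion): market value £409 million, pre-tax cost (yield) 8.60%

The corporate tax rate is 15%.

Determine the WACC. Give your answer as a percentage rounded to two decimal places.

Total capital V = 1783 + 409 = 2192.
Equity: weight = 1783/2192 = 0.8134; cost = 16.16%.
Convertible notes (debt portion): weight = 409/2192 = 0.1866; after-tax cost = 8.6% × (1 − 15%) = 7.3100%.
WACC = 0.8134 × 16.1600% + 0.1866 × 7.3100% = 14.5087%.

14.51%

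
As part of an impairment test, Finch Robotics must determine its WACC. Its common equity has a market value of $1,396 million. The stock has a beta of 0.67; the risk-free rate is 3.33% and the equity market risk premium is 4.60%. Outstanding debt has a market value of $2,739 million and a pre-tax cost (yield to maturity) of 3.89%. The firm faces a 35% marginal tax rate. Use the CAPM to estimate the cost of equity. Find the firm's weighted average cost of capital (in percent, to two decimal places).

Cost of equity via CAPM: Re = 3.33% + 0.67 × 4.6% = 6.4120%.
Total capital V = 1396 + 2739 = 4135.
Equity: weight = 1396/4135 = 0.3376; cost = 6.412%.
Debt: weight = 2739/4135 = 0.6624; after-tax cost = 3.89% × (1 − 35%) = 2.5285%.
WACC = 0.3376 × 6.4120% + 0.6624 × 2.5285% = 3.8396%.

3.84%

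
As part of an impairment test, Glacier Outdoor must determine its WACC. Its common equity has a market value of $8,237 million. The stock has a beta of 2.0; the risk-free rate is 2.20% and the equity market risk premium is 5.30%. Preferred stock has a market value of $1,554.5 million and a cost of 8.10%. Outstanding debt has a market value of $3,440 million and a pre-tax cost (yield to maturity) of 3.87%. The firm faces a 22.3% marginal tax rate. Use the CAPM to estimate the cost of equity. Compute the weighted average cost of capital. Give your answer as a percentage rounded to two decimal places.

9.70%

Cost of equity via CAPM: Re = 2.2% + 2.0 × 5.3% = 12.8000%.
Total capital V = 8237 + 1554.5 + 3440 = 13231.5.
Equity: weight = 8237/13231.5 = 0.6225; cost = 12.8%.
Preferred: weight = 1554.5/13231.5 = 0.1175; cost = 8.1%.
Debt: weight = 3440/13231.5 = 0.2600; after-tax cost = 3.87% × (1 − 22.3%) = 3.0070%.
WACC = 0.6225 × 12.8000% + 0.1175 × 8.1000% + 0.2600 × 3.0070% = 9.7018%.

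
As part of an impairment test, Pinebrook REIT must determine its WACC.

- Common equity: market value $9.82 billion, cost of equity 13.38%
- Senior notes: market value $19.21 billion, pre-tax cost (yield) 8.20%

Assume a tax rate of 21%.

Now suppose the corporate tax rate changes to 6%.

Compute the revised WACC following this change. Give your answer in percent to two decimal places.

9.63%

After the change:
Total capital V = 9.82 + 19.21 = 29.03.
Equity: weight = 9.82/29.03 = 0.3383; cost = 13.38%.
Senior notes: weight = 19.21/29.03 = 0.6617; after-tax cost = 8.2% × (1 − 6%) = 7.7080%.
WACC = 0.3383 × 13.3800% + 0.6617 × 7.7080% = 9.6267%.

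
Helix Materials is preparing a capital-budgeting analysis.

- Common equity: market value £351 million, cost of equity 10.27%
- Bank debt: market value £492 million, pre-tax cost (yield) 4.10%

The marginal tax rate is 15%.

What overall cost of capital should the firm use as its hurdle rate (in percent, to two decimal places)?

6.31%

Total capital V = 351 + 492 = 843.
Equity: weight = 351/843 = 0.4164; cost = 10.27%.
Bank debt: weight = 492/843 = 0.5836; after-tax cost = 4.1% × (1 − 15%) = 3.4850%.
WACC = 0.4164 × 10.2700% + 0.5836 × 3.4850% = 6.3101%.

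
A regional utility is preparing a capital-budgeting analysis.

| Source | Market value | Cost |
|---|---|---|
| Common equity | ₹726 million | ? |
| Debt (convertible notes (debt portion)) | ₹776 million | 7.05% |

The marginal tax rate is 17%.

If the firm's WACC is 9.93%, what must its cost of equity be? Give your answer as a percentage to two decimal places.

Total capital V = 726 + 776 = 1502.
Equity weight = 726/1502 = 0.4834.
Convertible notes (debt portion) weight = 776/1502 = 0.5166.
Debt contribution = 0.5166 × 7.05% × (1 − 17%) = 3.0231%.
Required equity contribution = 9.93% − 3.0231% = 6.9069%.
Re = 6.9069% / 0.4834 = 14.2894%.

14.29%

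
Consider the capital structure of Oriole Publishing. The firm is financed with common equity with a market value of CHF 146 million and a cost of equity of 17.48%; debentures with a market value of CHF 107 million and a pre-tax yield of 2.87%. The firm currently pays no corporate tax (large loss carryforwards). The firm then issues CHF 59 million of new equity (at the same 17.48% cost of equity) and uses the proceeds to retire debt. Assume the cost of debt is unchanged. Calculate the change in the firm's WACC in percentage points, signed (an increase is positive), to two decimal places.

Current WACC:
Total capital V = 146 + 107 = 253.
Equity: weight = 146/253 = 0.5771; cost = 17.48%.
Debentures: weight = 107/253 = 0.4229; after-tax cost = 2.87% × (1 − 0%) = 2.8700%.
WACC = 0.5771 × 17.4800% + 0.4229 × 2.8700% = 11.3011%.
After the change:
Total capital V = 205 + 48 = 253.
Equity: weight = 205/253 = 0.8103; cost = 17.48%.
Debentures: weight = 48/253 = 0.1897; after-tax cost = 2.87% × (1 − 0%) = 2.8700%.
WACC = 0.8103 × 17.4800% + 0.1897 × 2.8700% = 14.7081%.
Change in WACC = 14.7081% − 11.3011% = 3.4071 pp.

+3.41 pp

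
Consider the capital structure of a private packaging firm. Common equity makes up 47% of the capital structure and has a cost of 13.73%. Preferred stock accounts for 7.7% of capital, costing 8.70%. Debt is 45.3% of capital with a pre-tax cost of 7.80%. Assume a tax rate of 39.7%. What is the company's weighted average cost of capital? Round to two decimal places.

9.25%

After-tax cost of debt = 7.8% × (1 − 39.7%) = 4.7034%.
WACC = 0.470 × 13.7300% + 0.077 × 8.7000% + 0.453 × 4.7034% = 9.2536%.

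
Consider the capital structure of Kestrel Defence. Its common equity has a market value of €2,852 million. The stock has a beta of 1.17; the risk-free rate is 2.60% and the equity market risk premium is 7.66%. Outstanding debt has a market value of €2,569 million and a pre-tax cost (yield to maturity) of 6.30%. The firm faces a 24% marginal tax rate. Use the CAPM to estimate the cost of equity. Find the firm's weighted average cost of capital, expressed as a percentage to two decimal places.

8.35%

Cost of equity via CAPM: Re = 2.6% + 1.17 × 7.66% = 11.5622%.
Total capital V = 2852 + 2569 = 5421.
Equity: weight = 2852/5421 = 0.5261; cost = 11.5622%.
Debt: weight = 2569/5421 = 0.4739; after-tax cost = 6.3% × (1 − 24%) = 4.7880%.
WACC = 0.5261 × 11.5622% + 0.4739 × 4.7880% = 8.3519%.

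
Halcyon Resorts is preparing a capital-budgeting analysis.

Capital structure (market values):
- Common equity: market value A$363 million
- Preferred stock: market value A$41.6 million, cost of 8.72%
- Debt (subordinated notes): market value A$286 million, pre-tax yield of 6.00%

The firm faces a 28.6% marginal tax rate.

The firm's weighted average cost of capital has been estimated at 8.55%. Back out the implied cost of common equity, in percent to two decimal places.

Total capital V = 363 + 41.6 + 286 = 690.6.
Equity weight = 363/690.6 = 0.5256.
Preferred weight = 41.6/690.6 = 0.0602.
Subordinated notes weight = 286/690.6 = 0.4141.
Debt contribution = 0.4141 × 6% × (1 − 28.6%) = 1.7741%.
Preferred contribution = 0.0602 × 8.72% = 0.5253%.
Required equity contribution = 8.55% − 2.2994% = 6.2506%.
Re = 6.2506% / 0.5256 = 11.8916%.

11.89%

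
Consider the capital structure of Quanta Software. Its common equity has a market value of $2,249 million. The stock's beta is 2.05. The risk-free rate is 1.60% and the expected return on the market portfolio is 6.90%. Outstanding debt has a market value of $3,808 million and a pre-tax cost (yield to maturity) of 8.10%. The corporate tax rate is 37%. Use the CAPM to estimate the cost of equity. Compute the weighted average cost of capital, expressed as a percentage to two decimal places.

7.84%

Market risk premium = 6.9% − 1.6% = 5.3%.
Cost of equity via CAPM: Re = 1.6% + 2.05 × 5.3% = 12.4650%.
Total capital V = 2249 + 3808 = 6057.
Equity: weight = 2249/6057 = 0.3713; cost = 12.465%.
Debt: weight = 3808/6057 = 0.6287; after-tax cost = 8.1% × (1 − 37%) = 5.1030%.
WACC = 0.3713 × 12.4650% + 0.6287 × 5.1030% = 7.8366%.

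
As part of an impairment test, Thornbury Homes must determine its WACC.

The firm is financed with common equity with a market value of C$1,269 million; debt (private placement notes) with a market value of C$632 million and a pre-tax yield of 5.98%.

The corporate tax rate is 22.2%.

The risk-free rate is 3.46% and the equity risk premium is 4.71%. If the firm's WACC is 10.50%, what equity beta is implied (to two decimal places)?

2.11

Total capital V = 1269 + 632 = 1901.
Equity weight = 1269/1901 = 0.6675.
Private placement notes weight = 632/1901 = 0.3325.
Debt contribution = 0.3325 × 5.98% × (1 − 22.2%) = 1.5467%.
Required equity contribution = 10.5% − 1.5467% = 8.9533%  ⇒  Re = 13.4123%.
CAPM: 13.4123% = 3.46% + β × 4.71%  ⇒  β = 2.1130.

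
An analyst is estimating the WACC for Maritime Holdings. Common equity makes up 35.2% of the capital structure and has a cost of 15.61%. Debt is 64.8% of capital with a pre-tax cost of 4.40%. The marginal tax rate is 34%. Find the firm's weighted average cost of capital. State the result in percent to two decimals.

After-tax cost of debt = 4.4% × (1 − 34%) = 2.9040%.
WACC = 0.352 × 15.6100% + 0.648 × 2.9040% = 7.3765%.

7.38%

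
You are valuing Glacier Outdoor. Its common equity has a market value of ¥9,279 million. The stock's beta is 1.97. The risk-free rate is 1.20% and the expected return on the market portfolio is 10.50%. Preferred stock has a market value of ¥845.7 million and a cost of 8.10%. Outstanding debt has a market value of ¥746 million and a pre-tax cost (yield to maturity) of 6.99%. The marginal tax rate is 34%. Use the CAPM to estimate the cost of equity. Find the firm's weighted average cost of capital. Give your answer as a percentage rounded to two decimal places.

Market risk premium = 10.5% − 1.2% = 9.3%.
Cost of equity via CAPM: Re = 1.2% + 1.97 × 9.3% = 19.5210%.
Total capital V = 9279 + 845.7 + 746 = 10870.7.
Equity: weight = 9279/10870.7 = 0.8536; cost = 19.521%.
Preferred: weight = 845.7/10870.7 = 0.0778; cost = 8.1%.
Debt: weight = 746/10870.7 = 0.0686; after-tax cost = 6.99% × (1 − 34%) = 4.6134%.
WACC = 0.8536 × 19.5210% + 0.0778 × 8.1000% + 0.0686 × 4.6134% = 17.6095%.

17.61%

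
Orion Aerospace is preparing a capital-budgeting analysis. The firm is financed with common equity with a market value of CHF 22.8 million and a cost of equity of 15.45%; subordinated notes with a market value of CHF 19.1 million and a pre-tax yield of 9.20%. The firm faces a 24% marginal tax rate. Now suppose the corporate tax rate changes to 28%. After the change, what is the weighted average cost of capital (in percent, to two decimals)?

11.43%

After the change:
Total capital V = 22.8 + 19.1 = 41.9.
Equity: weight = 22.8/41.9 = 0.5442; cost = 15.45%.
Subordinated notes: weight = 19.1/41.9 = 0.4558; after-tax cost = 9.2% × (1 − 28%) = 6.6240%.
WACC = 0.5442 × 15.4500% + 0.4558 × 6.6240% = 11.4267%.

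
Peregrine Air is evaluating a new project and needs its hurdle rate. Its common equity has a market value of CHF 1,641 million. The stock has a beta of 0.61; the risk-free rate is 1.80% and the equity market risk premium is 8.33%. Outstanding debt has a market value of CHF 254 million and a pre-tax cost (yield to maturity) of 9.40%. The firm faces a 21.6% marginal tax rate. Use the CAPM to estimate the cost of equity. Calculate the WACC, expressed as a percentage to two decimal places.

6.95%

Cost of equity via CAPM: Re = 1.8% + 0.61 × 8.33% = 6.8813%.
Total capital V = 1641 + 254 = 1895.
Equity: weight = 1641/1895 = 0.8660; cost = 6.8813%.
Debt: weight = 254/1895 = 0.1340; after-tax cost = 9.4% × (1 − 21.6%) = 7.3696%.
WACC = 0.8660 × 6.8813% + 0.1340 × 7.3696% = 6.9468%.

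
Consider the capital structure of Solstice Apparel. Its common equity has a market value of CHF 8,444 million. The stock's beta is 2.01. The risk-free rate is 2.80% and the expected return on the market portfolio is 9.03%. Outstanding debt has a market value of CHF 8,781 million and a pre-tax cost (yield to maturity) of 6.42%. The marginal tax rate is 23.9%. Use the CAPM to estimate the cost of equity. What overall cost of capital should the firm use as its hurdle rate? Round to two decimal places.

Market risk premium = 9.03% − 2.8% = 6.23%.
Cost of equity via CAPM: Re = 2.8% + 2.01 × 6.23% = 15.3223%.
Total capital V = 8444 + 8781 = 17225.
Equity: weight = 8444/17225 = 0.4902; cost = 15.3223%.
Debt: weight = 8781/17225 = 0.5098; after-tax cost = 6.42% × (1 − 23.9%) = 4.8856%.
WACC = 0.4902 × 15.3223% + 0.5098 × 4.8856% = 10.0019%.

10.00%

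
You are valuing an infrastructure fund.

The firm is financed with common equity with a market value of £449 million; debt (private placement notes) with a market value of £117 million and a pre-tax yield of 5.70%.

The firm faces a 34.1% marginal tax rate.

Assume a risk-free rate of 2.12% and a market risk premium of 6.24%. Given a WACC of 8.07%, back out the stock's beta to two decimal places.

Total capital V = 449 + 117 = 566.
Equity weight = 449/566 = 0.7933.
Private placement notes weight = 117/566 = 0.2067.
Debt contribution = 0.2067 × 5.7% × (1 − 34.1%) = 0.7765%.
Required equity contribution = 8.07% − 0.7765% = 7.2935%  ⇒  Re = 9.1941%.
CAPM: 9.1941% = 2.12% + β × 6.24%  ⇒  β = 1.1337.

1.13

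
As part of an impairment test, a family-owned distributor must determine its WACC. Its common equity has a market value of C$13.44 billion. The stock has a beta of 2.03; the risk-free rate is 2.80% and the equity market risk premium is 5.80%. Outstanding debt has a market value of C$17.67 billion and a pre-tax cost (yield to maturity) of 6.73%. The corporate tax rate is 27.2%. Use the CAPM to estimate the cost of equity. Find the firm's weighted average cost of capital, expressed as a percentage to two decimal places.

9.08%

Cost of equity via CAPM: Re = 2.8% + 2.03 × 5.8% = 14.5740%.
Total capital V = 13.44 + 17.67 = 31.11.
Equity: weight = 13.44/31.11 = 0.4320; cost = 14.574%.
Debt: weight = 17.67/31.11 = 0.5680; after-tax cost = 6.73% × (1 − 27.2%) = 4.8994%.
WACC = 0.4320 × 14.5740% + 0.5680 × 4.8994% = 9.0790%.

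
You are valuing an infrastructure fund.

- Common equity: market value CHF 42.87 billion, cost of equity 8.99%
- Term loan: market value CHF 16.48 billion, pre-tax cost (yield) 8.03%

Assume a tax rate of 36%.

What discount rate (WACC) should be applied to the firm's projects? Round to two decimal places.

Total capital V = 42.87 + 16.48 = 59.35.
Equity: weight = 42.87/59.35 = 0.7223; cost = 8.99%.
Term loan: weight = 16.48/59.35 = 0.2777; after-tax cost = 8.03% × (1 − 36%) = 5.1392%.
WACC = 0.7223 × 8.9900% + 0.2777 × 5.1392% = 7.9207%.

7.92%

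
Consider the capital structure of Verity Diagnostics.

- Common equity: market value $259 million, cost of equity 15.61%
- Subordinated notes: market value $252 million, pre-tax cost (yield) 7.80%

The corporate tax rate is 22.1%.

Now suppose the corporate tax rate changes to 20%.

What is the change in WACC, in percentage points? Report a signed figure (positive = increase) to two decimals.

+0.08 pp

Current WACC:
Total capital V = 259 + 252 = 511.
Equity: weight = 259/511 = 0.5068; cost = 15.61%.
Subordinated notes: weight = 252/511 = 0.4932; after-tax cost = 7.8% × (1 − 22.1%) = 6.0762%.
WACC = 0.5068 × 15.6100% + 0.4932 × 6.0762% = 10.9084%.
After the change:
Total capital V = 259 + 252 = 511.
Equity: weight = 259/511 = 0.5068; cost = 15.61%.
Subordinated notes: weight = 252/511 = 0.4932; after-tax cost = 7.8% × (1 − 20%) = 6.2400%.
WACC = 0.5068 × 15.6100% + 0.4932 × 6.2400% = 10.9892%.
Change in WACC = 10.9892% − 10.9084% = 0.0808 pp.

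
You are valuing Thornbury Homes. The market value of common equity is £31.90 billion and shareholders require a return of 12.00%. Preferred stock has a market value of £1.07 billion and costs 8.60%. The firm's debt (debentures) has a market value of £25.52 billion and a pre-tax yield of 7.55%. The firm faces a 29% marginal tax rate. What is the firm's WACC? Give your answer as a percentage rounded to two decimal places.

9.04%

Total capital V = 31.9 + 1.07 + 25.52 = 58.49.
Equity: weight = 31.9/58.49 = 0.5454; cost = 12%.
Preferred: weight = 1.07/58.49 = 0.0183; cost = 8.6%.
Debentures: weight = 25.52/58.49 = 0.4363; after-tax cost = 7.55% × (1 − 29%) = 5.3605%.
WACC = 0.5454 × 12.0000% + 0.0183 × 8.6000% + 0.4363 × 5.3605% = 9.0409%.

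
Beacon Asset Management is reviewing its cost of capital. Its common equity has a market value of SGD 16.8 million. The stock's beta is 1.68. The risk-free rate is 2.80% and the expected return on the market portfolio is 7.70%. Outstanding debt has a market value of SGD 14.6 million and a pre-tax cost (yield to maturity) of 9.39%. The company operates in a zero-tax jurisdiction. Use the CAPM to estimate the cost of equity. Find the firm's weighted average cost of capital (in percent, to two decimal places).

Market risk premium = 7.7% − 2.8% = 4.9%.
Cost of equity via CAPM: Re = 2.8% + 1.68 × 4.9% = 11.0320%.
Total capital V = 16.8 + 14.6 = 31.4.
Equity: weight = 16.8/31.4 = 0.5350; cost = 11.032%.
Debt: weight = 14.6/31.4 = 0.4650; after-tax cost = 9.39% × (1 − 0%) = 9.3900%.
WACC = 0.5350 × 11.0320% + 0.4650 × 9.3900% = 10.2685%.

10.27%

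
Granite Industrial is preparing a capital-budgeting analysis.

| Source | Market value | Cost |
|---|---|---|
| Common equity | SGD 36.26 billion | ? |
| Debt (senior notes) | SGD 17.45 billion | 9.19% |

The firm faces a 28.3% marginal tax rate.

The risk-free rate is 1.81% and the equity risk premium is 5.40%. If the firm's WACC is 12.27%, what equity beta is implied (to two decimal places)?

Total capital V = 36.26 + 17.45 = 53.71.
Equity weight = 36.26/53.71 = 0.6751.
Senior notes weight = 17.45/53.71 = 0.3249.
Debt contribution = 0.3249 × 9.19% × (1 − 28.3%) = 2.1408%.
Required equity contribution = 12.27% − 2.1408% = 10.1292%  ⇒  Re = 15.0039%.
CAPM: 15.0039% = 1.81% + β × 5.4%  ⇒  β = 2.4433.

2.44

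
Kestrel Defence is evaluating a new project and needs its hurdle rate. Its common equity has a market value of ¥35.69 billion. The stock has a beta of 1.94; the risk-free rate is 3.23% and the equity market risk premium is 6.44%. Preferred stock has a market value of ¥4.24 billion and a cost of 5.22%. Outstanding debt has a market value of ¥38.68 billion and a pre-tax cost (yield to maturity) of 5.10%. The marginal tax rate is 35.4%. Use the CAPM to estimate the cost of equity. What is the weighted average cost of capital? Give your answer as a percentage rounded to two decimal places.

Cost of equity via CAPM: Re = 3.23% + 1.94 × 6.44% = 15.7236%.
Total capital V = 35.69 + 4.24 + 38.68 = 78.61.
Equity: weight = 35.69/78.61 = 0.4540; cost = 15.7236%.
Preferred: weight = 4.24/78.61 = 0.0539; cost = 5.22%.
Debt: weight = 38.68/78.61 = 0.4920; after-tax cost = 5.1% × (1 − 35.4%) = 3.2946%.
WACC = 0.4540 × 15.7236% + 0.0539 × 5.2200% + 0.4920 × 3.2946% = 9.0414%.

9.04%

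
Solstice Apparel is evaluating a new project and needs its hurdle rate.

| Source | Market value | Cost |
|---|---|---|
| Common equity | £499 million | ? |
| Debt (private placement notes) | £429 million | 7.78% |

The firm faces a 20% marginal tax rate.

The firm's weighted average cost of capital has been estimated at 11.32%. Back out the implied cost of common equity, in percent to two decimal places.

Total capital V = 499 + 429 = 928.
Equity weight = 499/928 = 0.5377.
Private placement notes weight = 429/928 = 0.4623.
Debt contribution = 0.4623 × 7.78% × (1 − 20%) = 2.8773%.
Required equity contribution = 11.32% − 2.8773% = 8.4427%.
Re = 8.4427% / 0.5377 = 15.7011%.

15.70%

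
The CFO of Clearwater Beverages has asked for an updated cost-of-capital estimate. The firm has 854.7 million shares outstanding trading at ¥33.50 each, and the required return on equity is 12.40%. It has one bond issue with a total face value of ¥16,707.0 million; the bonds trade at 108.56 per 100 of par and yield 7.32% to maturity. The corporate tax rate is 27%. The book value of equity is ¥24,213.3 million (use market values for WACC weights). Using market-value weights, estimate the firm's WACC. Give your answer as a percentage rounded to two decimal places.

Market value of equity E = 33.5 × 854.7m = 28632.45m. Market value of debt D = 16707m × 108.56/100 = 18137.1192m.
Total capital V = 28632.45 + 18137.1192 = 46769.5692.
Equity: weight = 28632.45/46769.5692 = 0.6122; cost = 12.4%.
Bonds outstanding: weight = 18137.1192/46769.5692 = 0.3878; after-tax cost = 7.32% × (1 − 27%) = 5.3436%.
WACC = 0.6122 × 12.4000% + 0.3878 × 5.3436% = 9.6635%.

9.66%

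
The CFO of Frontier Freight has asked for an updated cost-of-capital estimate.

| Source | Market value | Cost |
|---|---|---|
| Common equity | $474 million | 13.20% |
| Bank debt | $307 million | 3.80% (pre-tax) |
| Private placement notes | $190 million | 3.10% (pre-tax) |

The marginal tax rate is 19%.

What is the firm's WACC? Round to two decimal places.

7.91%

Total capital V = 474 + 307 + 190 = 971.
Equity: weight = 474/971 = 0.4882; cost = 13.2%.
Bank debt: weight = 307/971 = 0.3162; after-tax cost = 3.8% × (1 − 19%) = 3.0780%.
Private placement notes: weight = 190/971 = 0.1957; after-tax cost = 3.1% × (1 − 19%) = 2.5110%.
WACC = 0.4882 × 13.2000% + 0.3162 × 3.0780% + 0.1957 × 2.5110% = 7.9082%.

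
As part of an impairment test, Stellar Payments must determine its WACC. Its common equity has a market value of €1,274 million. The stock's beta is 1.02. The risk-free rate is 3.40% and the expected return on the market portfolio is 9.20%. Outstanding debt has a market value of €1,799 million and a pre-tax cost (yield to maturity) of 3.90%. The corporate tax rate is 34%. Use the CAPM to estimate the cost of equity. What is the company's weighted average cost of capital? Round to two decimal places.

Market risk premium = 9.2% − 3.4% = 5.8%.
Cost of equity via CAPM: Re = 3.4% + 1.02 × 5.8% = 9.3160%.
Total capital V = 1274 + 1799 = 3073.
Equity: weight = 1274/3073 = 0.4146; cost = 9.316%.
Debt: weight = 1799/3073 = 0.5854; after-tax cost = 3.9% × (1 − 34%) = 2.5740%.
WACC = 0.4146 × 9.3160% + 0.5854 × 2.5740% = 5.3691%.

5.37%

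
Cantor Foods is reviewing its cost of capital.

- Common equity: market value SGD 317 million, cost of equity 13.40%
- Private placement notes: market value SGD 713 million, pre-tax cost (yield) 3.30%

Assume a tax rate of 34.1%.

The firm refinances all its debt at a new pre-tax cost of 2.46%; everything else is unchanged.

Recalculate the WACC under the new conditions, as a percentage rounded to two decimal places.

After the change:
Total capital V = 317 + 713 = 1030.
Equity: weight = 317/1030 = 0.3078; cost = 13.4%.
Private placement notes: weight = 713/1030 = 0.6922; after-tax cost = 2.46% × (1 − 34.1%) = 1.6211%.
WACC = 0.3078 × 13.4000% + 0.6922 × 1.6211% = 5.2463%.

5.25%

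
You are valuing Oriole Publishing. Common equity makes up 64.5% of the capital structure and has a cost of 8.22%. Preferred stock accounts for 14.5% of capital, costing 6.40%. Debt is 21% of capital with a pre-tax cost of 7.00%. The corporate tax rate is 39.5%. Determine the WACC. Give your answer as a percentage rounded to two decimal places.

7.12%

After-tax cost of debt = 7% × (1 − 39.5%) = 4.2350%.
WACC = 0.645 × 8.2200% + 0.145 × 6.4000% + 0.210 × 4.2350% = 7.1193%.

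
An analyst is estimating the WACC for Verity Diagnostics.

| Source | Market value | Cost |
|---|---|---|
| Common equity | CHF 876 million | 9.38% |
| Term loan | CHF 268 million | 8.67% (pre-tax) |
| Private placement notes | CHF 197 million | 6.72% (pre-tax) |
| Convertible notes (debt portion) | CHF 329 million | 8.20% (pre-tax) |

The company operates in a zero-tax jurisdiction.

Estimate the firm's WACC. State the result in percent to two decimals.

8.72%

Total capital V = 876 + 268 + 197 + 329 = 1670.
Equity: weight = 876/1670 = 0.5246; cost = 9.38%.
Term loan: weight = 268/1670 = 0.1605; after-tax cost = 8.67% × (1 − 0%) = 8.6700%.
Private placement notes: weight = 197/1670 = 0.1180; after-tax cost = 6.72% × (1 − 0%) = 6.7200%.
Convertible notes (debt portion): weight = 329/1670 = 0.1970; after-tax cost = 8.2% × (1 − 0%) = 8.2000%.
WACC = 0.5246 × 9.3800% + 0.1605 × 8.6700% + 0.1180 × 6.7200% + 0.1970 × 8.2000% = 8.7198%.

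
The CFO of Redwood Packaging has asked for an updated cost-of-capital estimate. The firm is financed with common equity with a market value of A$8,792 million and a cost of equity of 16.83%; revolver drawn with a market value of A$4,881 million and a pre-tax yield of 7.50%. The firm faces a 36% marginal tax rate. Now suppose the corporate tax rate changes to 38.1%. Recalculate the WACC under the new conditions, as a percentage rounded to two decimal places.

12.48%

After the change:
Total capital V = 8792 + 4881 = 13673.
Equity: weight = 8792/13673 = 0.6430; cost = 16.83%.
Revolver drawn: weight = 4881/13673 = 0.3570; after-tax cost = 7.5% × (1 − 38.1%) = 4.6425%.
WACC = 0.6430 × 16.8300% + 0.3570 × 4.6425% = 12.4793%.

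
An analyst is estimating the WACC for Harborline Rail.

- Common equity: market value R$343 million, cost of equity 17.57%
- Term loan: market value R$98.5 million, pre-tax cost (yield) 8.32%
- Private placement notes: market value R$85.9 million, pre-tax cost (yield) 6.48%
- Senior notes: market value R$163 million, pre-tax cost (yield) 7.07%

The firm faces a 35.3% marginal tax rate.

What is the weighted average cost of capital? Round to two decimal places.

Total capital V = 343 + 98.5 + 85.9 + 163 = 690.4.
Equity: weight = 343/690.4 = 0.4968; cost = 17.57%.
Term loan: weight = 98.5/690.4 = 0.1427; after-tax cost = 8.32% × (1 − 35.3%) = 5.3830%.
Private placement notes: weight = 85.9/690.4 = 0.1244; after-tax cost = 6.48% × (1 − 35.3%) = 4.1926%.
Senior notes: weight = 163/690.4 = 0.2361; after-tax cost = 7.07% × (1 − 35.3%) = 4.5743%.
WACC = 0.4968 × 17.5700% + 0.1427 × 5.3830% + 0.1244 × 4.1926% + 0.2361 × 4.5743% = 11.0986%.

11.10%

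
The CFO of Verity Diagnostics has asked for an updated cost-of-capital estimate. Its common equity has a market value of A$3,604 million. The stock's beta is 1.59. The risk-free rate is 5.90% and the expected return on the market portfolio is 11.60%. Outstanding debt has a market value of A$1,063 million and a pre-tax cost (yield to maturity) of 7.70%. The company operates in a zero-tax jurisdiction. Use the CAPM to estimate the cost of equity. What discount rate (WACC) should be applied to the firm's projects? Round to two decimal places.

Market risk premium = 11.6% − 5.9% = 5.7%.
Cost of equity via CAPM: Re = 5.9% + 1.59 × 5.7% = 14.9630%.
Total capital V = 3604 + 1063 = 4667.
Equity: weight = 3604/4667 = 0.7722; cost = 14.963%.
Debt: weight = 1063/4667 = 0.2278; after-tax cost = 7.7% × (1 − 0%) = 7.7000%.
WACC = 0.7722 × 14.9630% + 0.2278 × 7.7000% = 13.3087%.

13.31%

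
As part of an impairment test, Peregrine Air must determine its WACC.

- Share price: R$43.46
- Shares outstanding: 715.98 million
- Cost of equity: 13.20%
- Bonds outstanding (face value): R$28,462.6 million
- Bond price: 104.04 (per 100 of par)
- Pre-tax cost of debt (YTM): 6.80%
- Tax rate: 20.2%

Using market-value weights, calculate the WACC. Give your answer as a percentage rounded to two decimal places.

Market value of equity E = 43.46 × 715.98m = 31116.4908m. Market value of debt D = 28462.6m × 104.04/100 = 29612.48904m.
Total capital V = 31116.4908 + 29612.48904 = 60728.97984.
Equity: weight = 31116.4908/60728.97984 = 0.5124; cost = 13.2%.
Bonds outstanding: weight = 29612.48904/60728.97984 = 0.4876; after-tax cost = 6.8% × (1 − 20.2%) = 5.4264%.
WACC = 0.5124 × 13.2000% + 0.4876 × 5.4264% = 9.4095%.

9.41%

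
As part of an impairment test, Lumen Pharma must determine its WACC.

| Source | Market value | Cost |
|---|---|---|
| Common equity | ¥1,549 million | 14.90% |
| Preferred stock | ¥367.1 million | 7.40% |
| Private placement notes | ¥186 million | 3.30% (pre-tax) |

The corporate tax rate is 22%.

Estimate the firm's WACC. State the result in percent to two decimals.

12.50%

Total capital V = 1549 + 367.1 + 186 = 2102.1.
Equity: weight = 1549/2102.1 = 0.7369; cost = 14.9%.
Preferred: weight = 367.1/2102.1 = 0.1746; cost = 7.4%.
Private placement notes: weight = 186/2102.1 = 0.0885; after-tax cost = 3.3% × (1 − 22%) = 2.5740%.
WACC = 0.7369 × 14.9000% + 0.1746 × 7.4000% + 0.0885 × 2.5740% = 12.4996%.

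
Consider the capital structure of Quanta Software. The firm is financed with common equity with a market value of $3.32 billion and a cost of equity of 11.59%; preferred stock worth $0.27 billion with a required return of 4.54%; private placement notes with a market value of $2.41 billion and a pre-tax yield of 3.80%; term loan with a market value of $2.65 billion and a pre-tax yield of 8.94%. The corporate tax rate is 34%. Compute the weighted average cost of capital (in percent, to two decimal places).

7.10%

Total capital V = 3.32 + 0.27 + 2.41 + 2.65 = 8.65.
Equity: weight = 3.32/8.65 = 0.3838; cost = 11.59%.
Preferred: weight = 0.27/8.65 = 0.0312; cost = 4.54%.
Private placement notes: weight = 2.41/8.65 = 0.2786; after-tax cost = 3.8% × (1 − 34%) = 2.5080%.
Term loan: weight = 2.65/8.65 = 0.3064; after-tax cost = 8.94% × (1 − 34%) = 5.9004%.
WACC = 0.3838 × 11.5900% + 0.0312 × 4.5400% + 0.2786 × 2.5080% + 0.3064 × 5.9004% = 7.0965%.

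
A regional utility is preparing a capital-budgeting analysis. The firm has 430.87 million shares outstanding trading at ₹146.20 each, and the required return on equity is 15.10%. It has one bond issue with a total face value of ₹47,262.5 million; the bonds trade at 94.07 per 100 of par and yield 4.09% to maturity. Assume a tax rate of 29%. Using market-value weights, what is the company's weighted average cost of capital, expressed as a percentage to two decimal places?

Market value of equity E = 146.2 × 430.87m = 62993.194m. Market value of debt D = 47262.5m × 94.07/100 = 44459.83375m.
Total capital V = 62993.194 + 44459.83375 = 107453.02775.
Equity: weight = 62993.194/107453.02775 = 0.5862; cost = 15.1%.
Bonds outstanding: weight = 44459.83375/107453.02775 = 0.4138; after-tax cost = 4.09% × (1 − 29%) = 2.9039%.
WACC = 0.5862 × 15.1000% + 0.4138 × 2.9039% = 10.0537%.

10.05%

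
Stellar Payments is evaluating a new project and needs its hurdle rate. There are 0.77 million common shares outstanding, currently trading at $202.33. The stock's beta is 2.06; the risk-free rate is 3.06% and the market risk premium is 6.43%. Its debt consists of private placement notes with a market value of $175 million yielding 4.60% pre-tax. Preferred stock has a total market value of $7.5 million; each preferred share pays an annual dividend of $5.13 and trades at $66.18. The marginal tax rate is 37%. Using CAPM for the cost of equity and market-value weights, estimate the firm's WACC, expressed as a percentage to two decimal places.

9.18%

Cost of equity via CAPM: Re = 3.06% + 2.06 × 6.43% = 16.3058%.
Cost of preferred: Rp = 5.13 / 66.18 = 7.7516%.
Market value of equity E = 202.33 × 0.77m = 155.7941m.
Total capital V = 155.7941 + 7.5 + 175 = 338.2941.
Equity: weight = 155.7941/338.2941 = 0.4605; cost = 16.3058%.
Preferred: weight = 7.5/338.2941 = 0.0222; cost = 7.7516%.
Private placement notes: weight = 175/338.2941 = 0.5173; after-tax cost = 4.6% × (1 − 37%) = 2.8980%.
WACC = 0.4605 × 16.3058% + 0.0222 × 7.7516% + 0.5173 × 2.8980% = 9.1803%.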